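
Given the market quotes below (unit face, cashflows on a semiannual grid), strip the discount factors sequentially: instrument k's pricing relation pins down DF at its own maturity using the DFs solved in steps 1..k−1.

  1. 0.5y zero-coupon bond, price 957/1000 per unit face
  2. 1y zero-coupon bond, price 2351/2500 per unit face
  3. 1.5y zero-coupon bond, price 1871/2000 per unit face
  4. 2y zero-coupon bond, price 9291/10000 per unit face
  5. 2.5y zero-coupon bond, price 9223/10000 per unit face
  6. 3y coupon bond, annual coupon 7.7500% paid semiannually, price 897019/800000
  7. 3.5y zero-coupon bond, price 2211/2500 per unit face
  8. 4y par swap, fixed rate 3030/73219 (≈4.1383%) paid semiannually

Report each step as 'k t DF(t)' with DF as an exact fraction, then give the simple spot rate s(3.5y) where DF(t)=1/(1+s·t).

1 1/2 957/1000
2 1 2351/2500
3 3/2 1871/2000
4 2 9291/10000
5 5/2 9223/10000
6 3 9047/10000
7 7/2 2211/2500
8 4 1697/2000
s(3.5y) = (1/(2211/2500) − 1)/(7/2) = 578/15477 ≈ 3.7346%

step 1 [0.5y] zero: DF = P = 957/1000 ≈ 0.957000
step 2 [1y] zero: DF = P = 2351/2500 ≈ 0.940400
step 3 [1.5y] zero: DF = P = 1871/2000 ≈ 0.935500
step 4 [2y] zero: DF = P = 9291/10000 ≈ 0.929100
step 5 [2.5y] zero: DF = P = 9223/10000 ≈ 0.922300
step 6 [3y] bond c/2=31/800: DF=(897019/800000 − 31/800·(0.957000+0.940400+0.935500+0.929100+0.922300))/(1+31/800) = 9047/10000 ≈ 0.904700
step 7 [3.5y] zero: DF = P = 2211/2500 ≈ 0.884400
step 8 [4y] swap r/2=1515/73219: DF=(1 − 1515/73219·(0.957000+0.940400+0.935500+0.929100+0.922300+0.904700+0.884400))/(1+1515/73219) = 1697/2000 ≈ 0.848500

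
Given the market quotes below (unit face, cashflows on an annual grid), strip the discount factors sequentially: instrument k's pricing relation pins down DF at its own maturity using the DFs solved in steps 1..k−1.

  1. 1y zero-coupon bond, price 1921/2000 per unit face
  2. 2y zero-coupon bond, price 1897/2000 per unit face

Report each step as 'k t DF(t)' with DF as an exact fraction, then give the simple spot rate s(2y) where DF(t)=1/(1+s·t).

1 1 1921/2000
2 2 1897/2000
s(2y) = (1/(1897/2000) − 1)/(2) = 103/3794 ≈ 2.7148%

step 1 [1y] zero: DF = P = 1921/2000 ≈ 0.960500
step 2 [2y] zero: DF = P = 1897/2000 ≈ 0.948500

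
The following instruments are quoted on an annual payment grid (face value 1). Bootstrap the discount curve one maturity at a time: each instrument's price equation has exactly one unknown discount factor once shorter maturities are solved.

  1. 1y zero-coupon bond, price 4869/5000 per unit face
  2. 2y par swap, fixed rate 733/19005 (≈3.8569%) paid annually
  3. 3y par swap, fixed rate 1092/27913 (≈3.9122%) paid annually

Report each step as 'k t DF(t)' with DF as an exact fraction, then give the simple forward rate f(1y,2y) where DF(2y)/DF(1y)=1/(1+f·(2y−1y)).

step 1 [1y] zero: DF = P = 4869/5000 ≈ 0.973800
step 2 [2y] swap r/1=733/19005: DF=(1 − 733/19005·(0.973800))/(1+733/19005) = 9267/10000 ≈ 0.926700
step 3 [3y] swap r/1=1092/27913: DF=(1 − 1092/27913·(0.973800+0.926700))/(1+1092/27913) = 2227/2500 ≈ 0.890800

1 1 4869/5000
2 2 9267/10000
3 3 2227/2500
f(1y,2y) = ((4869/5000)/(9267/10000) − 1)/(1) = 157/3089 ≈ 5.0826%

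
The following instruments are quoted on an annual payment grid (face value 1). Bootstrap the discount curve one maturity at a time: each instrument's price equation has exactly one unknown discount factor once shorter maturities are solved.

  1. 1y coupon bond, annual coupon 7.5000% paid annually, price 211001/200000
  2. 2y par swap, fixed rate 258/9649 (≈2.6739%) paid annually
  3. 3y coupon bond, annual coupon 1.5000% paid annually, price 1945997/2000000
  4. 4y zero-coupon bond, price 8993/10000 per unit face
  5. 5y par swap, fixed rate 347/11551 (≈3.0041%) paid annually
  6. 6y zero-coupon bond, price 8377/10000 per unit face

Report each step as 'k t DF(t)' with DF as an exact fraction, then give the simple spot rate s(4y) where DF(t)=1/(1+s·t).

step 1 [1y] bond c/1=3/40: DF=(211001/200000 − 3/40·(0))/(1+3/40) = 4907/5000 ≈ 0.981400
step 2 [2y] swap r/1=258/9649: DF=(1 − 258/9649·(0.981400))/(1+258/9649) = 2371/2500 ≈ 0.948400
step 3 [3y] bond c/1=3/200: DF=(1945997/2000000 − 3/200·(0.981400+0.948400))/(1+3/200) = 9301/10000 ≈ 0.930100
step 4 [4y] zero: DF = P = 8993/10000 ≈ 0.899300
step 5 [5y] swap r/1=347/11551: DF=(1 − 347/11551·(0.981400+0.948400+0.930100+0.899300))/(1+347/11551) = 2153/2500 ≈ 0.861200
step 6 [6y] zero: DF = P = 8377/10000 ≈ 0.837700

1 1 4907/5000
2 2 2371/2500
3 3 9301/10000
4 4 8993/10000
5 5 2153/2500
6 6 8377/10000
s(4y) = (1/(8993/10000) − 1)/(4) = 1007/35972 ≈ 2.7994%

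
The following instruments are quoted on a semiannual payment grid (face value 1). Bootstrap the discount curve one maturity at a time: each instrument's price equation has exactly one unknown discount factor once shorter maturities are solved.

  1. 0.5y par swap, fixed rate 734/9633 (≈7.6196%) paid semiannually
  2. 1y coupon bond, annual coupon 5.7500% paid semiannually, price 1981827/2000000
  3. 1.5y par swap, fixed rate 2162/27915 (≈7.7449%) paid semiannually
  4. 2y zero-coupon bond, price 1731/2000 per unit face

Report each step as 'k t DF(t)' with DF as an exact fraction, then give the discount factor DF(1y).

1 1/2 9633/10000
2 1 9363/10000
3 3/2 8919/10000
4 2 1731/2000
DF(1y) = 9363/10000 ≈ 0.936300

step 1 [0.5y] swap r/2=367/9633: DF=(1 − 367/9633·(0))/(1+367/9633) = 9633/10000 ≈ 0.963300
step 2 [1y] bond c/2=23/800: DF=(1981827/2000000 − 23/800·(0.963300))/(1+23/800) = 9363/10000 ≈ 0.936300
step 3 [1.5y] swap r/2=1081/27915: DF=(1 − 1081/27915·(0.963300+0.936300))/(1+1081/27915) = 8919/10000 ≈ 0.891900
step 4 [2y] zero: DF = P = 1731/2000 ≈ 0.865500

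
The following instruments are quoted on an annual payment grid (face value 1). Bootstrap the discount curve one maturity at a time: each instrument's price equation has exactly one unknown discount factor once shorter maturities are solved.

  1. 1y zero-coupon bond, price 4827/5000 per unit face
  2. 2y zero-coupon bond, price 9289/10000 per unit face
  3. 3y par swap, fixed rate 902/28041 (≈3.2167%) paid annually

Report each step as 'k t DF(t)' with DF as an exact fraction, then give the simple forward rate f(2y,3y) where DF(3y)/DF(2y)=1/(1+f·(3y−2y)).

1 1 4827/5000
2 2 9289/10000
3 3 4549/5000
f(2y,3y) = ((9289/10000)/(4549/5000) − 1)/(1) = 191/9098 ≈ 2.0994%

step 1 [1y] zero: DF = P = 4827/5000 ≈ 0.965400
step 2 [2y] zero: DF = P = 9289/10000 ≈ 0.928900
step 3 [3y] swap r/1=902/28041: DF=(1 − 902/28041·(0.965400+0.928900))/(1+902/28041) = 4549/5000 ≈ 0.909800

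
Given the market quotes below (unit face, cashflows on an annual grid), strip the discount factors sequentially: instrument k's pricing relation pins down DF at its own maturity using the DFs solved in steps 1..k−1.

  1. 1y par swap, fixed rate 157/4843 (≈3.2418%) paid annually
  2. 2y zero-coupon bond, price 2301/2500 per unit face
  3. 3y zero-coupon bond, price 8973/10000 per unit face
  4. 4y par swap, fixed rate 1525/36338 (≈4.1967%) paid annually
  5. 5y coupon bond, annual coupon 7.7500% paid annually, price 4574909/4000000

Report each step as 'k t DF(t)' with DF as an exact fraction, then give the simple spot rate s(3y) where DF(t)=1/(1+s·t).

1 1 4843/5000
2 2 2301/2500
3 3 8973/10000
4 4 339/400
5 5 8001/10000
s(3y) = (1/(8973/10000) − 1)/(3) = 1027/26919 ≈ 3.8151%

step 1 [1y] swap r/1=157/4843: DF=(1 − 157/4843·(0))/(1+157/4843) = 4843/5000 ≈ 0.968600
step 2 [2y] zero: DF = P = 2301/2500 ≈ 0.920400
step 3 [3y] zero: DF = P = 8973/10000 ≈ 0.897300
step 4 [4y] swap r/1=1525/36338: DF=(1 − 1525/36338·(0.968600+0.920400+0.897300))/(1+1525/36338) = 339/400 ≈ 0.847500
step 5 [5y] bond c/1=31/400: DF=(4574909/4000000 − 31/400·(0.968600+0.920400+0.897300+0.847500))/(1+31/400) = 8001/10000 ≈ 0.800100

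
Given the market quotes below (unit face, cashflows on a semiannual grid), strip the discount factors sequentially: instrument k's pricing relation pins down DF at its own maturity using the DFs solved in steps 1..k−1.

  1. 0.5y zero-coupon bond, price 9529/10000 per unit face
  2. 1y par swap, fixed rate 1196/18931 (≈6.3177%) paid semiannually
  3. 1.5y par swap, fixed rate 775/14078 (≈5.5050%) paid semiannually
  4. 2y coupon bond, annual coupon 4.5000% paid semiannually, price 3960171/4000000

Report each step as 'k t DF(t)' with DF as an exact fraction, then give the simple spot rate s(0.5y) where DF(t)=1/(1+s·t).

1 1/2 9529/10000
2 1 4701/5000
3 3/2 369/400
4 2 9063/10000
s(0.5y) = (1/(9529/10000) − 1)/(1/2) = 942/9529 ≈ 9.8856%

step 1 [0.5y] zero: DF = P = 9529/10000 ≈ 0.952900
step 2 [1y] swap r/2=598/18931: DF=(1 − 598/18931·(0.952900))/(1+598/18931) = 4701/5000 ≈ 0.940200
step 3 [1.5y] swap r/2=775/28156: DF=(1 − 775/28156·(0.952900+0.940200))/(1+775/28156) = 369/400 ≈ 0.922500
step 4 [2y] bond c/2=9/400: DF=(3960171/4000000 − 9/400·(0.952900+0.940200+0.922500))/(1+9/400) = 9063/10000 ≈ 0.906300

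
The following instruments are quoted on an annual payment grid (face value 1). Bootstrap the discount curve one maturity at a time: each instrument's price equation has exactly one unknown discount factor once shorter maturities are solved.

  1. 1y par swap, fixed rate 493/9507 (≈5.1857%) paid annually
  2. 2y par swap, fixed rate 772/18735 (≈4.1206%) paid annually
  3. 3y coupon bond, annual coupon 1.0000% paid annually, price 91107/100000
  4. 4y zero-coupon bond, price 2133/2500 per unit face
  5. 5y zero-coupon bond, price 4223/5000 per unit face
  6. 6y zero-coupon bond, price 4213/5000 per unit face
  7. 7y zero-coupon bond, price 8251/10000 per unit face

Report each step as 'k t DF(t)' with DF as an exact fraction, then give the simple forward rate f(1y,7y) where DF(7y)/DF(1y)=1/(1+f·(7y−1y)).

1 1 9507/10000
2 2 2307/2500
3 3 1767/2000
4 4 2133/2500
5 5 4223/5000
6 6 4213/5000
7 7 8251/10000
f(1y,7y) = ((9507/10000)/(8251/10000) − 1)/(6) = 628/24753 ≈ 2.5371%

step 1 [1y] swap r/1=493/9507: DF=(1 − 493/9507·(0))/(1+493/9507) = 9507/10000 ≈ 0.950700
step 2 [2y] swap r/1=772/18735: DF=(1 − 772/18735·(0.950700))/(1+772/18735) = 2307/2500 ≈ 0.922800
step 3 [3y] bond c/1=1/100: DF=(91107/100000 − 1/100·(0.950700+0.922800))/(1+1/100) = 1767/2000 ≈ 0.883500
step 4 [4y] zero: DF = P = 2133/2500 ≈ 0.853200
step 5 [5y] zero: DF = P = 4223/5000 ≈ 0.844600
step 6 [6y] zero: DF = P = 4213/5000 ≈ 0.842600
step 7 [7y] zero: DF = P = 8251/10000 ≈ 0.825100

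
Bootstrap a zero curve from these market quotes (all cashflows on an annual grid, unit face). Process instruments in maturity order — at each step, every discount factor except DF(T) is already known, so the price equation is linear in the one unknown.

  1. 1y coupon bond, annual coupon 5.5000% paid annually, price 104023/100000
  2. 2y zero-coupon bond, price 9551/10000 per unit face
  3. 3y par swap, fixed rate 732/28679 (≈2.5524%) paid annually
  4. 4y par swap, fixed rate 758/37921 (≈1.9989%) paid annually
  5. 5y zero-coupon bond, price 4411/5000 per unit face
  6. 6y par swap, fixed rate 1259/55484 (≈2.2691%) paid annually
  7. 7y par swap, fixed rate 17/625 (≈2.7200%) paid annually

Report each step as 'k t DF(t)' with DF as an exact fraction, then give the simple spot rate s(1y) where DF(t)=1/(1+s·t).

step 1 [1y] bond c/1=11/200: DF=(104023/100000 − 11/200·(0))/(1+11/200) = 493/500 ≈ 0.986000
step 2 [2y] zero: DF = P = 9551/10000 ≈ 0.955100
step 3 [3y] swap r/1=732/28679: DF=(1 − 732/28679·(0.986000+0.955100))/(1+732/28679) = 2317/2500 ≈ 0.926800
step 4 [4y] swap r/1=758/37921: DF=(1 − 758/37921·(0.986000+0.955100+0.926800))/(1+758/37921) = 4621/5000 ≈ 0.924200
step 5 [5y] zero: DF = P = 4411/5000 ≈ 0.882200
step 6 [6y] swap r/1=1259/55484: DF=(1 − 1259/55484·(0.986000+0.955100+0.926800+0.924200+0.882200))/(1+1259/55484) = 8741/10000 ≈ 0.874100
step 7 [7y] swap r/1=17/625: DF=(1 − 17/625·(0.986000+0.955100+0.926800+0.924200+0.882200+0.874100))/(1+17/625) = 4133/5000 ≈ 0.826600

1 1 493/500
2 2 9551/10000
3 3 2317/2500
4 4 4621/5000
5 5 4411/5000
6 6 8741/10000
7 7 4133/5000
s(1y) = (1/(493/500) − 1)/(1) = 7/493 ≈ 1.4199%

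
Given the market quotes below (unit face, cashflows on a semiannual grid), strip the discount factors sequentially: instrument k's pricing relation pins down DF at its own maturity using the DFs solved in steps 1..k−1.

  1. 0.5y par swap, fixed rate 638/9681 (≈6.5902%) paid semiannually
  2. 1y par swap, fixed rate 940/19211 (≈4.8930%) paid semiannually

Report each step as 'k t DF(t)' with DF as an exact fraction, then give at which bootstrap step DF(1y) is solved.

1 1/2 9681/10000
2 1 953/1000
DF(1y) is solved at step 2

step 1 [0.5y] swap r/2=319/9681: DF=(1 − 319/9681·(0))/(1+319/9681) = 9681/10000 ≈ 0.968100
step 2 [1y] swap r/2=470/19211: DF=(1 − 470/19211·(0.968100))/(1+470/19211) = 953/1000 ≈ 0.953000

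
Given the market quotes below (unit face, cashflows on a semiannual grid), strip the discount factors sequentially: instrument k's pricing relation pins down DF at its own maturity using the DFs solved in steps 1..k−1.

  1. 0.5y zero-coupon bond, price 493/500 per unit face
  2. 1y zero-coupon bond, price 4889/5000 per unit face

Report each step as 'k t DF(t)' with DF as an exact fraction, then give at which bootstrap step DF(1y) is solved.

1 1/2 493/500
2 1 4889/5000
DF(1y) is solved at step 2

step 1 [0.5y] zero: DF = P = 493/500 ≈ 0.986000
step 2 [1y] zero: DF = P = 4889/5000 ≈ 0.977800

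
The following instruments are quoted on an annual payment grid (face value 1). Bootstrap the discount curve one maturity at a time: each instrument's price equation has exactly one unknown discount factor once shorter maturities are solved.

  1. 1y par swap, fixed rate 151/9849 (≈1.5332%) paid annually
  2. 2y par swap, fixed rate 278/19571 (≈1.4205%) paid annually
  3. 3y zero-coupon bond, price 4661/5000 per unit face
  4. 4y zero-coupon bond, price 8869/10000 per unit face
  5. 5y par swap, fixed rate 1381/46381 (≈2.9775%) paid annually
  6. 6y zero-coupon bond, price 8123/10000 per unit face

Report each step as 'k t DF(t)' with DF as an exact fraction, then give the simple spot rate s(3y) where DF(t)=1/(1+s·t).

step 1 [1y] swap r/1=151/9849: DF=(1 − 151/9849·(0))/(1+151/9849) = 9849/10000 ≈ 0.984900
step 2 [2y] swap r/1=278/19571: DF=(1 − 278/19571·(0.984900))/(1+278/19571) = 4861/5000 ≈ 0.972200
step 3 [3y] zero: DF = P = 4661/5000 ≈ 0.932200
step 4 [4y] zero: DF = P = 8869/10000 ≈ 0.886900
step 5 [5y] swap r/1=1381/46381: DF=(1 − 1381/46381·(0.984900+0.972200+0.932200+0.886900))/(1+1381/46381) = 8619/10000 ≈ 0.861900
step 6 [6y] zero: DF = P = 8123/10000 ≈ 0.812300

1 1 9849/10000
2 2 4861/5000
3 3 4661/5000
4 4 8869/10000
5 5 8619/10000
6 6 8123/10000
s(3y) = (1/(4661/5000) − 1)/(3) = 113/4661 ≈ 2.4244%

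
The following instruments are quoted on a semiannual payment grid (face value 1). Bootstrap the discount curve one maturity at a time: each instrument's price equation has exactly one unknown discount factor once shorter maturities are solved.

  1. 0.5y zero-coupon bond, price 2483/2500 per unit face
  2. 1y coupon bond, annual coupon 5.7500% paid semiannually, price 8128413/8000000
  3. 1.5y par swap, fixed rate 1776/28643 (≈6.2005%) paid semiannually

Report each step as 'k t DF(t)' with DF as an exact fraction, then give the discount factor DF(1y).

step 1 [0.5y] zero: DF = P = 2483/2500 ≈ 0.993200
step 2 [1y] bond c/2=23/800: DF=(8128413/8000000 − 23/800·(0.993200))/(1+23/800) = 9599/10000 ≈ 0.959900
step 3 [1.5y] swap r/2=888/28643: DF=(1 − 888/28643·(0.993200+0.959900))/(1+888/28643) = 1139/1250 ≈ 0.911200

1 1/2 2483/2500
2 1 9599/10000
3 3/2 1139/1250
DF(1y) = 9599/10000 ≈ 0.959900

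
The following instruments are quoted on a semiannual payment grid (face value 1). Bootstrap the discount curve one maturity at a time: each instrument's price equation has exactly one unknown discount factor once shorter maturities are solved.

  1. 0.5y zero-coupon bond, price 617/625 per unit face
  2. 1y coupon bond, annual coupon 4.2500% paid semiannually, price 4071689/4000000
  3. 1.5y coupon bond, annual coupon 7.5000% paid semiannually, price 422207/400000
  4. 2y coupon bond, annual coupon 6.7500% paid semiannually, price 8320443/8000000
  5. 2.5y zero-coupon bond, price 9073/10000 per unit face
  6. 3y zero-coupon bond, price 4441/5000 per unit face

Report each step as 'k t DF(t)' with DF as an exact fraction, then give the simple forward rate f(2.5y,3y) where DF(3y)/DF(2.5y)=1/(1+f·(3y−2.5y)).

step 1 [0.5y] zero: DF = P = 617/625 ≈ 0.987200
step 2 [1y] bond c/2=17/800: DF=(4071689/4000000 − 17/800·(0.987200))/(1+17/800) = 4881/5000 ≈ 0.976200
step 3 [1.5y] bond c/2=3/80: DF=(422207/400000 − 3/80·(0.987200+0.976200))/(1+3/80) = 1183/1250 ≈ 0.946400
step 4 [2y] bond c/2=27/800: DF=(8320443/8000000 − 27/800·(0.987200+0.976200+0.946400))/(1+27/800) = 9111/10000 ≈ 0.911100
step 5 [2.5y] zero: DF = P = 9073/10000 ≈ 0.907300
step 6 [3y] zero: DF = P = 4441/5000 ≈ 0.888200

1 1/2 617/625
2 1 4881/5000
3 3/2 1183/1250
4 2 9111/10000
5 5/2 9073/10000
6 3 4441/5000
f(2.5y,3y) = ((9073/10000)/(4441/5000) − 1)/(1/2) = 191/4441 ≈ 4.3008%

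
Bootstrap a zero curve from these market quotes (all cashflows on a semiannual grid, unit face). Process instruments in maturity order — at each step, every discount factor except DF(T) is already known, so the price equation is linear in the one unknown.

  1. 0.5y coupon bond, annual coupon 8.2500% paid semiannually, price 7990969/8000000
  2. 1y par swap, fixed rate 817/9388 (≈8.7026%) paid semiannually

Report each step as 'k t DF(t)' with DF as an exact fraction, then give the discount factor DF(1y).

step 1 [0.5y] bond c/2=33/800: DF=(7990969/8000000 − 33/800·(0))/(1+33/800) = 9593/10000 ≈ 0.959300
step 2 [1y] swap r/2=817/18776: DF=(1 − 817/18776·(0.959300))/(1+817/18776) = 9183/10000 ≈ 0.918300

1 1/2 9593/10000
2 1 9183/10000
DF(1y) = 9183/10000 ≈ 0.918300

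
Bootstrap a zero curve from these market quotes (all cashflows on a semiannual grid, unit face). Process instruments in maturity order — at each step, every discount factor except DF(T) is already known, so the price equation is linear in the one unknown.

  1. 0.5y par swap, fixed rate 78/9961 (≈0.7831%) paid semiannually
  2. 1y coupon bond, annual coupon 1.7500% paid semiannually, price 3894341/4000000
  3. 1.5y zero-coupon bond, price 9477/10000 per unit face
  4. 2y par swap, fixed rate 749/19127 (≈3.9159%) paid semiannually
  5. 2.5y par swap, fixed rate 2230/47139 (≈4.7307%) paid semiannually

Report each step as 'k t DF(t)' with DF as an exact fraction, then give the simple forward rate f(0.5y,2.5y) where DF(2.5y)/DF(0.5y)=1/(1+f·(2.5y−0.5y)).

1 1/2 9961/10000
2 1 1913/2000
3 3/2 9477/10000
4 2 9251/10000
5 5/2 1777/2000
f(0.5y,2.5y) = ((9961/10000)/(1777/2000) − 1)/(2) = 538/8885 ≈ 6.0551%

step 1 [0.5y] swap r/2=39/9961: DF=(1 − 39/9961·(0))/(1+39/9961) = 9961/10000 ≈ 0.996100
step 2 [1y] bond c/2=7/800: DF=(3894341/4000000 − 7/800·(0.996100))/(1+7/800) = 1913/2000 ≈ 0.956500
step 3 [1.5y] zero: DF = P = 9477/10000 ≈ 0.947700
step 4 [2y] swap r/2=749/38254: DF=(1 − 749/38254·(0.996100+0.956500+0.947700))/(1+749/38254) = 9251/10000 ≈ 0.925100
step 5 [2.5y] swap r/2=1115/47139: DF=(1 − 1115/47139·(0.996100+0.956500+0.947700+0.925100))/(1+1115/47139) = 1777/2000 ≈ 0.888500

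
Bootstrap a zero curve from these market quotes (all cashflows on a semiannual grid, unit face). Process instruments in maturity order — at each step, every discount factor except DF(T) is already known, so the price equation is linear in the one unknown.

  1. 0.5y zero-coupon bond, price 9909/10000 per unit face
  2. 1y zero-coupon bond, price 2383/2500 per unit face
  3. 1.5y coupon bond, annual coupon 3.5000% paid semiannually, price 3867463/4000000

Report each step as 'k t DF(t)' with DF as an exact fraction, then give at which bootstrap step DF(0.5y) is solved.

step 1 [0.5y] zero: DF = P = 9909/10000 ≈ 0.990900
step 2 [1y] zero: DF = P = 2383/2500 ≈ 0.953200
step 3 [1.5y] bond c/2=7/400: DF=(3867463/4000000 − 7/400·(0.990900+0.953200))/(1+7/400) = 573/625 ≈ 0.916800

1 1/2 9909/10000
2 1 2383/2500
3 3/2 573/625
DF(0.5y) is solved at step 1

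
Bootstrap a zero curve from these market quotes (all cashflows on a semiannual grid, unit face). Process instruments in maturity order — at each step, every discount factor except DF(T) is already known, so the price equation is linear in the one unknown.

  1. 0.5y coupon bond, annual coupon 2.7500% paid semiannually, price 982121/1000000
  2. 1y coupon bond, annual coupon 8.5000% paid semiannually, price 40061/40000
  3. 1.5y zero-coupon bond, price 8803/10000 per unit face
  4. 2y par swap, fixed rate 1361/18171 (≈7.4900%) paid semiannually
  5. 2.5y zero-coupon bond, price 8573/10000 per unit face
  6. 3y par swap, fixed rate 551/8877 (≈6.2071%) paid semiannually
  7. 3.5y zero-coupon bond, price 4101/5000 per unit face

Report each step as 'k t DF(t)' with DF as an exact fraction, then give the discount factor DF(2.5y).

1 1/2 1211/1250
2 1 2303/2500
3 3/2 8803/10000
4 2 8639/10000
5 5/2 8573/10000
6 3 8347/10000
7 7/2 4101/5000
DF(2.5y) = 8573/10000 ≈ 0.857300

step 1 [0.5y] bond c/2=11/800: DF=(982121/1000000 − 11/800·(0))/(1+11/800) = 1211/1250 ≈ 0.968800
step 2 [1y] bond c/2=17/400: DF=(40061/40000 − 17/400·(0.968800))/(1+17/400) = 2303/2500 ≈ 0.921200
step 3 [1.5y] zero: DF = P = 8803/10000 ≈ 0.880300
step 4 [2y] swap r/2=1361/36342: DF=(1 − 1361/36342·(0.968800+0.921200+0.880300))/(1+1361/36342) = 8639/10000 ≈ 0.863900
step 5 [2.5y] zero: DF = P = 8573/10000 ≈ 0.857300
step 6 [3y] swap r/2=551/17754: DF=(1 − 551/17754·(0.968800+0.921200+0.880300+0.863900+0.857300))/(1+551/17754) = 8347/10000 ≈ 0.834700
step 7 [3.5y] zero: DF = P = 4101/5000 ≈ 0.820200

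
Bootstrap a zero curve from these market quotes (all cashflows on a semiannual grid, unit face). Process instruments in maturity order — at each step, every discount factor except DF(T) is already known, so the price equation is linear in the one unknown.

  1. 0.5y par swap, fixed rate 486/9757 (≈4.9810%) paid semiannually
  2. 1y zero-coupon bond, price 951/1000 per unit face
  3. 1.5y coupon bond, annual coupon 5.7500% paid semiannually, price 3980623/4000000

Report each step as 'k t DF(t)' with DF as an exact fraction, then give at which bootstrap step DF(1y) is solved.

1 1/2 9757/10000
2 1 951/1000
3 3/2 1827/2000
DF(1y) is solved at step 2

step 1 [0.5y] swap r/2=243/9757: DF=(1 − 243/9757·(0))/(1+243/9757) = 9757/10000 ≈ 0.975700
step 2 [1y] zero: DF = P = 951/1000 ≈ 0.951000
step 3 [1.5y] bond c/2=23/800: DF=(3980623/4000000 − 23/800·(0.975700+0.951000))/(1+23/800) = 1827/2000 ≈ 0.913500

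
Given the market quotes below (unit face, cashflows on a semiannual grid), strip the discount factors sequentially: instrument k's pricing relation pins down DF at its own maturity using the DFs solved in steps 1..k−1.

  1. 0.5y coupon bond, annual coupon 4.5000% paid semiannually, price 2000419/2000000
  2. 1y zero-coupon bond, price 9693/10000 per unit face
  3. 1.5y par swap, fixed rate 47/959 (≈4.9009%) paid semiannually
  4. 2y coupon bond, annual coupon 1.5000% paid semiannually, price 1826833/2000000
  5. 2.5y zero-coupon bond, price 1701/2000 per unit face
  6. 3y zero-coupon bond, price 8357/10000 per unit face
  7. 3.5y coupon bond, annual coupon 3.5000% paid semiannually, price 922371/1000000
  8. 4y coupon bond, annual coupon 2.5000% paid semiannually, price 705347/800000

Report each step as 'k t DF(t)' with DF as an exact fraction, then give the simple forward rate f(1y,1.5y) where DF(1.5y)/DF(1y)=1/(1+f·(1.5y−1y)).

1 1/2 4891/5000
2 1 9693/10000
3 3/2 1859/2000
4 2 2213/2500
5 5/2 1701/2000
6 3 8357/10000
7 7/2 508/625
8 4 1587/2000
f(1y,1.5y) = ((9693/10000)/(1859/2000) − 1)/(1/2) = 796/9295 ≈ 8.5637%

step 1 [0.5y] bond c/2=9/400: DF=(2000419/2000000 − 9/400·(0))/(1+9/400) = 4891/5000 ≈ 0.978200
step 2 [1y] zero: DF = P = 9693/10000 ≈ 0.969300
step 3 [1.5y] swap r/2=47/1918: DF=(1 − 47/1918·(0.978200+0.969300))/(1+47/1918) = 1859/2000 ≈ 0.929500
step 4 [2y] bond c/2=3/400: DF=(1826833/2000000 − 3/400·(0.978200+0.969300+0.929500))/(1+3/400) = 2213/2500 ≈ 0.885200
step 5 [2.5y] zero: DF = P = 1701/2000 ≈ 0.850500
step 6 [3y] zero: DF = P = 8357/10000 ≈ 0.835700
step 7 [3.5y] bond c/2=7/400: DF=(922371/1000000 − 7/400·(0.978200+0.969300+0.929500+0.885200+0.850500+0.835700))/(1+7/400) = 508/625 ≈ 0.812800
step 8 [4y] bond c/2=1/80: DF=(705347/800000 − 1/80·(0.978200+0.969300+0.929500+0.885200+0.850500+0.835700+0.812800))/(1+1/80) = 1587/2000 ≈ 0.793500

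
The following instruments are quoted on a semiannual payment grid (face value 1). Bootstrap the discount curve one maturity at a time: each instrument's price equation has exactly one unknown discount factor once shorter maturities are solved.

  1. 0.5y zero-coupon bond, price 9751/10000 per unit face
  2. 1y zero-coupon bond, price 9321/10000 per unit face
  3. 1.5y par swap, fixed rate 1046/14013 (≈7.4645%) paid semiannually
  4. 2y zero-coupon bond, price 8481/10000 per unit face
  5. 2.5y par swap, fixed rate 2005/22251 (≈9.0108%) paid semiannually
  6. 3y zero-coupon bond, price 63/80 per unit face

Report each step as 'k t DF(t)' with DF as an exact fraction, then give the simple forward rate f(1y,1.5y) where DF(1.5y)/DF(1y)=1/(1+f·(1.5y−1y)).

step 1 [0.5y] zero: DF = P = 9751/10000 ≈ 0.975100
step 2 [1y] zero: DF = P = 9321/10000 ≈ 0.932100
step 3 [1.5y] swap r/2=523/14013: DF=(1 − 523/14013·(0.975100+0.932100))/(1+523/14013) = 4477/5000 ≈ 0.895400
step 4 [2y] zero: DF = P = 8481/10000 ≈ 0.848100
step 5 [2.5y] swap r/2=2005/44502: DF=(1 − 2005/44502·(0.975100+0.932100+0.895400+0.848100))/(1+2005/44502) = 1599/2000 ≈ 0.799500
step 6 [3y] zero: DF = P = 63/80 ≈ 0.787500

1 1/2 9751/10000
2 1 9321/10000
3 3/2 4477/5000
4 2 8481/10000
5 5/2 1599/2000
6 3 63/80
f(1y,1.5y) = ((9321/10000)/(4477/5000) − 1)/(1/2) = 367/4477 ≈ 8.1975%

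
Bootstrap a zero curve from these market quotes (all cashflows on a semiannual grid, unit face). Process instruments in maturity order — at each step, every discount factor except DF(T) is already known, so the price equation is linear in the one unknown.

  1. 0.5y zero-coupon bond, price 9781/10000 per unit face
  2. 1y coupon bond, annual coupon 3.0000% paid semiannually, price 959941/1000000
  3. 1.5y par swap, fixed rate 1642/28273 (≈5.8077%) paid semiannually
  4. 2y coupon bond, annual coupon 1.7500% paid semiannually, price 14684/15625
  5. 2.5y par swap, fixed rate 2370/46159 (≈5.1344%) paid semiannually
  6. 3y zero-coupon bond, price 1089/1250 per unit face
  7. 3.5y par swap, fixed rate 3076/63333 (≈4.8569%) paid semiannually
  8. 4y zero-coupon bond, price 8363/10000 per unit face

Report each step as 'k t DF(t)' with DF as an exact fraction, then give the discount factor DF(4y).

step 1 [0.5y] zero: DF = P = 9781/10000 ≈ 0.978100
step 2 [1y] bond c/2=3/200: DF=(959941/1000000 − 3/200·(0.978100))/(1+3/200) = 9313/10000 ≈ 0.931300
step 3 [1.5y] swap r/2=821/28273: DF=(1 − 821/28273·(0.978100+0.931300))/(1+821/28273) = 9179/10000 ≈ 0.917900
step 4 [2y] bond c/2=7/800: DF=(14684/15625 − 7/800·(0.978100+0.931300+0.917900))/(1+7/800) = 9071/10000 ≈ 0.907100
step 5 [2.5y] swap r/2=1185/46159: DF=(1 − 1185/46159·(0.978100+0.931300+0.917900+0.907100))/(1+1185/46159) = 1763/2000 ≈ 0.881500
step 6 [3y] zero: DF = P = 1089/1250 ≈ 0.871200
step 7 [3.5y] swap r/2=1538/63333: DF=(1 − 1538/63333·(0.978100+0.931300+0.917900+0.907100+0.881500+0.871200))/(1+1538/63333) = 4231/5000 ≈ 0.846200
step 8 [4y] zero: DF = P = 8363/10000 ≈ 0.836300

1 1/2 9781/10000
2 1 9313/10000
3 3/2 9179/10000
4 2 9071/10000
5 5/2 1763/2000
6 3 1089/1250
7 7/2 4231/5000
8 4 8363/10000
DF(4y) = 8363/10000 ≈ 0.836300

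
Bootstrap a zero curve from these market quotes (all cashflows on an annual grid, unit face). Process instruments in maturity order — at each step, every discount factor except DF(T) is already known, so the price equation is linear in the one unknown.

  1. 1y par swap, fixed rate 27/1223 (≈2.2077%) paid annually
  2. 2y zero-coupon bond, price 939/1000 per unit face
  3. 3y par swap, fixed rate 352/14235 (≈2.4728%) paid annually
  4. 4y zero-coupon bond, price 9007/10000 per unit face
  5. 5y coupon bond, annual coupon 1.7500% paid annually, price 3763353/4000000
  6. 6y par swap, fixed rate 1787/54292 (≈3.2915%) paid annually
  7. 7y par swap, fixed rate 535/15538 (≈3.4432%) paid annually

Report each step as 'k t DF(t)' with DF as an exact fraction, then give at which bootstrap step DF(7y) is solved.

1 1 1223/1250
2 2 939/1000
3 3 581/625
4 4 9007/10000
5 5 4301/5000
6 6 8213/10000
7 7 393/500
DF(7y) is solved at step 7

step 1 [1y] swap r/1=27/1223: DF=(1 − 27/1223·(0))/(1+27/1223) = 1223/1250 ≈ 0.978400
step 2 [2y] zero: DF = P = 939/1000 ≈ 0.939000
step 3 [3y] swap r/1=352/14235: DF=(1 − 352/14235·(0.978400+0.939000))/(1+352/14235) = 581/625 ≈ 0.929600
step 4 [4y] zero: DF = P = 9007/10000 ≈ 0.900700
step 5 [5y] bond c/1=7/400: DF=(3763353/4000000 − 7/400·(0.978400+0.939000+0.929600+0.900700))/(1+7/400) = 4301/5000 ≈ 0.860200
step 6 [6y] swap r/1=1787/54292: DF=(1 − 1787/54292·(0.978400+0.939000+0.929600+0.900700+0.860200))/(1+1787/54292) = 8213/10000 ≈ 0.821300
step 7 [7y] swap r/1=535/15538: DF=(1 − 535/15538·(0.978400+0.939000+0.929600+0.900700+0.860200+0.821300))/(1+535/15538) = 393/500 ≈ 0.786000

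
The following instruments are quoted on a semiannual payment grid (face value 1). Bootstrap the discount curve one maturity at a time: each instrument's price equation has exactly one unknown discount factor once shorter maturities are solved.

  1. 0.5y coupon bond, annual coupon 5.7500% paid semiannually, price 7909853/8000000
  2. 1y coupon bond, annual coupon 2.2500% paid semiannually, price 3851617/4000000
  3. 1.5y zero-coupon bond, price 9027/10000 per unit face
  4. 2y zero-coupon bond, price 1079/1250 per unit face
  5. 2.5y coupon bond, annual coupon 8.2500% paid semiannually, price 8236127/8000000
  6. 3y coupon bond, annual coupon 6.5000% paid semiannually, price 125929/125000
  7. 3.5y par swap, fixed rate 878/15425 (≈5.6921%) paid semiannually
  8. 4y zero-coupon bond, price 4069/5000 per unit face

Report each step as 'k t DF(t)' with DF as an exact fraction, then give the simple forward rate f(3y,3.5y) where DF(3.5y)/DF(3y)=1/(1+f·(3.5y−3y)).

1 1/2 9611/10000
2 1 1883/2000
3 3/2 9027/10000
4 2 1079/1250
5 5/2 4217/5000
6 3 8337/10000
7 7/2 2061/2500
8 4 4069/5000
f(3y,3.5y) = ((8337/10000)/(2061/2500) − 1)/(1/2) = 31/1374 ≈ 2.2562%

step 1 [0.5y] bond c/2=23/800: DF=(7909853/8000000 − 23/800·(0))/(1+23/800) = 9611/10000 ≈ 0.961100
step 2 [1y] bond c/2=9/800: DF=(3851617/4000000 − 9/800·(0.961100))/(1+9/800) = 1883/2000 ≈ 0.941500
step 3 [1.5y] zero: DF = P = 9027/10000 ≈ 0.902700
step 4 [2y] zero: DF = P = 1079/1250 ≈ 0.863200
step 5 [2.5y] bond c/2=33/800: DF=(8236127/8000000 − 33/800·(0.961100+0.941500+0.902700+0.863200))/(1+33/800) = 4217/5000 ≈ 0.843400
step 6 [3y] bond c/2=13/400: DF=(125929/125000 − 13/400·(0.961100+0.941500+0.902700+0.863200+0.843400))/(1+13/400) = 8337/10000 ≈ 0.833700
step 7 [3.5y] swap r/2=439/15425: DF=(1 − 439/15425·(0.961100+0.941500+0.902700+0.863200+0.843400+0.833700))/(1+439/15425) = 2061/2500 ≈ 0.824400
step 8 [4y] zero: DF = P = 4069/5000 ≈ 0.813800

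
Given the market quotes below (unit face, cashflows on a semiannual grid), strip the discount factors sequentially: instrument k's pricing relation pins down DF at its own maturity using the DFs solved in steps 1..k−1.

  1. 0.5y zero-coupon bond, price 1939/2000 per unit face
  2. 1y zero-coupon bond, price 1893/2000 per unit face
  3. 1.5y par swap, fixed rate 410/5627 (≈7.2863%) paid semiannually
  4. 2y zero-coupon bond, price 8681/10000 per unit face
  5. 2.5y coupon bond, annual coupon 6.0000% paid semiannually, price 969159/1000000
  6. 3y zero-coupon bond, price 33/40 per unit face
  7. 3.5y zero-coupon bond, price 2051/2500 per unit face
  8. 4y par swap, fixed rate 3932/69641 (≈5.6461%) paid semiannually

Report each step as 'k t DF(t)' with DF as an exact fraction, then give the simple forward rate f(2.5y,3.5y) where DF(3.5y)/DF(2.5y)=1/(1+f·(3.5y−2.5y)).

step 1 [0.5y] zero: DF = P = 1939/2000 ≈ 0.969500
step 2 [1y] zero: DF = P = 1893/2000 ≈ 0.946500
step 3 [1.5y] swap r/2=205/5627: DF=(1 − 205/5627·(0.969500+0.946500))/(1+205/5627) = 359/400 ≈ 0.897500
step 4 [2y] zero: DF = P = 8681/10000 ≈ 0.868100
step 5 [2.5y] bond c/2=3/100: DF=(969159/1000000 − 3/100·(0.969500+0.946500+0.897500+0.868100))/(1+3/100) = 8337/10000 ≈ 0.833700
step 6 [3y] zero: DF = P = 33/40 ≈ 0.825000
step 7 [3.5y] zero: DF = P = 2051/2500 ≈ 0.820400
step 8 [4y] swap r/2=1966/69641: DF=(1 − 1966/69641·(0.969500+0.946500+0.897500+0.868100+0.833700+0.825000+0.820400))/(1+1966/69641) = 4017/5000 ≈ 0.803400

1 1/2 1939/2000
2 1 1893/2000
3 3/2 359/400
4 2 8681/10000
5 5/2 8337/10000
6 3 33/40
7 7/2 2051/2500
8 4 4017/5000
f(2.5y,3.5y) = ((8337/10000)/(2051/2500) − 1)/(1) = 19/1172 ≈ 1.6212%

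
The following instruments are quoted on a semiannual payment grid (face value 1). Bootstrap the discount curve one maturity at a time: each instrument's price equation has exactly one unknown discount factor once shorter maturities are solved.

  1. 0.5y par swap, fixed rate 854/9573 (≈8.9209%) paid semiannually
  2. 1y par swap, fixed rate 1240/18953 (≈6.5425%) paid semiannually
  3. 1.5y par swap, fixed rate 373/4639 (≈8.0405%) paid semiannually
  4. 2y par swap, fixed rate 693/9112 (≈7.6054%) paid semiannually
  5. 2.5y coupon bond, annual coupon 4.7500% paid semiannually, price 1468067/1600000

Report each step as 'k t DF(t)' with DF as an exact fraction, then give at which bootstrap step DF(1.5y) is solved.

1 1/2 9573/10000
2 1 469/500
3 3/2 8881/10000
4 2 4307/5000
5 5/2 8117/10000
DF(1.5y) is solved at step 3

step 1 [0.5y] swap r/2=427/9573: DF=(1 − 427/9573·(0))/(1+427/9573) = 9573/10000 ≈ 0.957300
step 2 [1y] swap r/2=620/18953: DF=(1 − 620/18953·(0.957300))/(1+620/18953) = 469/500 ≈ 0.938000
step 3 [1.5y] swap r/2=373/9278: DF=(1 − 373/9278·(0.957300+0.938000))/(1+373/9278) = 8881/10000 ≈ 0.888100
step 4 [2y] swap r/2=693/18224: DF=(1 − 693/18224·(0.957300+0.938000+0.888100))/(1+693/18224) = 4307/5000 ≈ 0.861400
step 5 [2.5y] bond c/2=19/800: DF=(1468067/1600000 − 19/800·(0.957300+0.938000+0.888100+0.861400))/(1+19/800) = 8117/10000 ≈ 0.811700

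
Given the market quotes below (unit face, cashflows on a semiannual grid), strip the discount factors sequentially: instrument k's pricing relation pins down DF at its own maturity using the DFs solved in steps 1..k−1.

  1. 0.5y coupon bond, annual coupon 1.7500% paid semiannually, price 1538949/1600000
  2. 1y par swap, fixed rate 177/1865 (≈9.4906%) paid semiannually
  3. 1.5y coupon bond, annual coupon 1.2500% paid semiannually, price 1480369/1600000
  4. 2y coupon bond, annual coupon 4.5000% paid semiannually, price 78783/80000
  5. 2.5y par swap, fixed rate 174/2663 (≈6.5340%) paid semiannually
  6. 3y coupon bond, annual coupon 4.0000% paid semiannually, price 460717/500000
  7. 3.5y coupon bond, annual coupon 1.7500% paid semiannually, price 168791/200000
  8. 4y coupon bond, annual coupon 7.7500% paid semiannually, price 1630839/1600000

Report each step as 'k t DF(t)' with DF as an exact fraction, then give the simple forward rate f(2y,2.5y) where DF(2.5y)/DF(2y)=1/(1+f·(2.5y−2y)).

step 1 [0.5y] bond c/2=7/800: DF=(1538949/1600000 − 7/800·(0))/(1+7/800) = 1907/2000 ≈ 0.953500
step 2 [1y] swap r/2=177/3730: DF=(1 − 177/3730·(0.953500))/(1+177/3730) = 1823/2000 ≈ 0.911500
step 3 [1.5y] bond c/2=1/160: DF=(1480369/1600000 − 1/160·(0.953500+0.911500))/(1+1/160) = 9079/10000 ≈ 0.907900
step 4 [2y] bond c/2=9/400: DF=(78783/80000 − 9/400·(0.953500+0.911500+0.907900))/(1+9/400) = 9021/10000 ≈ 0.902100
step 5 [2.5y] swap r/2=87/2663: DF=(1 − 87/2663·(0.953500+0.911500+0.907900+0.902100))/(1+87/2663) = 8521/10000 ≈ 0.852100
step 6 [3y] bond c/2=1/50: DF=(460717/500000 − 1/50·(0.953500+0.911500+0.907900+0.902100+0.852100))/(1+1/50) = 4073/5000 ≈ 0.814600
step 7 [3.5y] bond c/2=7/800: DF=(168791/200000 − 7/800·(0.953500+0.911500+0.907900+0.902100+0.852100+0.814600))/(1+7/800) = 7903/10000 ≈ 0.790300
step 8 [4y] bond c/2=31/800: DF=(1630839/1600000 − 31/800·(0.953500+0.911500+0.907900+0.902100+0.852100+0.814600+0.790300))/(1+31/800) = 301/400 ≈ 0.752500

1 1/2 1907/2000
2 1 1823/2000
3 3/2 9079/10000
4 2 9021/10000
5 5/2 8521/10000
6 3 4073/5000
7 7/2 7903/10000
8 4 301/400
f(2y,2.5y) = ((9021/10000)/(8521/10000) − 1)/(1/2) = 1000/8521 ≈ 11.7357%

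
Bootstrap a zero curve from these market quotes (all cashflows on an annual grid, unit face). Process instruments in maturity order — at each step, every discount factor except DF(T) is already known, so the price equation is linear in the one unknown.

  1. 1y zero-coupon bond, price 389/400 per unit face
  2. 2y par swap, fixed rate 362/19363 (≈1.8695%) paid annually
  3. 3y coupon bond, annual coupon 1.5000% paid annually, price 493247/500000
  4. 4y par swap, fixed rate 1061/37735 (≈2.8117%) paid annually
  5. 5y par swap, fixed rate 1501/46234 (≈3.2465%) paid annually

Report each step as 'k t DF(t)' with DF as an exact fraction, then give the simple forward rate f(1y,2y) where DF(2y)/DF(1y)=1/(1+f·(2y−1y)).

step 1 [1y] zero: DF = P = 389/400 ≈ 0.972500
step 2 [2y] swap r/1=362/19363: DF=(1 − 362/19363·(0.972500))/(1+362/19363) = 4819/5000 ≈ 0.963800
step 3 [3y] bond c/1=3/200: DF=(493247/500000 − 3/200·(0.972500+0.963800))/(1+3/200) = 9433/10000 ≈ 0.943300
step 4 [4y] swap r/1=1061/37735: DF=(1 − 1061/37735·(0.972500+0.963800+0.943300))/(1+1061/37735) = 8939/10000 ≈ 0.893900
step 5 [5y] swap r/1=1501/46234: DF=(1 − 1501/46234·(0.972500+0.963800+0.943300+0.893900))/(1+1501/46234) = 8499/10000 ≈ 0.849900

1 1 389/400
2 2 4819/5000
3 3 9433/10000
4 4 8939/10000
5 5 8499/10000
f(1y,2y) = ((389/400)/(4819/5000) − 1)/(1) = 87/9638 ≈ 0.9027%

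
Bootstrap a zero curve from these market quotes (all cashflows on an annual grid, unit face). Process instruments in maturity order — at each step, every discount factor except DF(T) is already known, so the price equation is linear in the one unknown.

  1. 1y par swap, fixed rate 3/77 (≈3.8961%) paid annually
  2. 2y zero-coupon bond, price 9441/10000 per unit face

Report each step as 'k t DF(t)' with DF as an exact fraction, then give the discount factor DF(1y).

step 1 [1y] swap r/1=3/77: DF=(1 − 3/77·(0))/(1+3/77) = 77/80 ≈ 0.962500
step 2 [2y] zero: DF = P = 9441/10000 ≈ 0.944100

1 1 77/80
2 2 9441/10000
DF(1y) = 77/80 ≈ 0.962500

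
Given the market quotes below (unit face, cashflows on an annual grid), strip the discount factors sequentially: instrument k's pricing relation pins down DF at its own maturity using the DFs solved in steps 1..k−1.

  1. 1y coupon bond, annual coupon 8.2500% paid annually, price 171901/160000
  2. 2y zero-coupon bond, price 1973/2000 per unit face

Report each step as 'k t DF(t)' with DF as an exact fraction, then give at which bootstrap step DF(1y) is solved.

step 1 [1y] bond c/1=33/400: DF=(171901/160000 − 33/400·(0))/(1+33/400) = 397/400 ≈ 0.992500
step 2 [2y] zero: DF = P = 1973/2000 ≈ 0.986500

1 1 397/400
2 2 1973/2000
DF(1y) is solved at step 1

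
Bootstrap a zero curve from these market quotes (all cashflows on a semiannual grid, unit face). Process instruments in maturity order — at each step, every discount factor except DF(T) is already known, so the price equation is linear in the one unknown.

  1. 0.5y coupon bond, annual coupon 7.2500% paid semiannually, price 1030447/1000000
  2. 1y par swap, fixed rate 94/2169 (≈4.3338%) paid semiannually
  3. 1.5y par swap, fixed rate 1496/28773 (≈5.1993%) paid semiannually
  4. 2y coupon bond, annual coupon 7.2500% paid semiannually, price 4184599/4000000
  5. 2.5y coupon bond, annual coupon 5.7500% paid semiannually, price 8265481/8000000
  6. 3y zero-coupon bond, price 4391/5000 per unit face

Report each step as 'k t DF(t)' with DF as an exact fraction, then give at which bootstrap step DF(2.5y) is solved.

step 1 [0.5y] bond c/2=29/800: DF=(1030447/1000000 − 29/800·(0))/(1+29/800) = 1243/1250 ≈ 0.994400
step 2 [1y] swap r/2=47/2169: DF=(1 − 47/2169·(0.994400))/(1+47/2169) = 9577/10000 ≈ 0.957700
step 3 [1.5y] swap r/2=748/28773: DF=(1 − 748/28773·(0.994400+0.957700))/(1+748/28773) = 2313/2500 ≈ 0.925200
step 4 [2y] bond c/2=29/800: DF=(4184599/4000000 − 29/800·(0.994400+0.957700+0.925200))/(1+29/800) = 9089/10000 ≈ 0.908900
step 5 [2.5y] bond c/2=23/800: DF=(8265481/8000000 − 23/800·(0.994400+0.957700+0.925200+0.908900))/(1+23/800) = 1797/2000 ≈ 0.898500
step 6 [3y] zero: DF = P = 4391/5000 ≈ 0.878200

1 1/2 1243/1250
2 1 9577/10000
3 3/2 2313/2500
4 2 9089/10000
5 5/2 1797/2000
6 3 4391/5000
DF(2.5y) is solved at step 5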